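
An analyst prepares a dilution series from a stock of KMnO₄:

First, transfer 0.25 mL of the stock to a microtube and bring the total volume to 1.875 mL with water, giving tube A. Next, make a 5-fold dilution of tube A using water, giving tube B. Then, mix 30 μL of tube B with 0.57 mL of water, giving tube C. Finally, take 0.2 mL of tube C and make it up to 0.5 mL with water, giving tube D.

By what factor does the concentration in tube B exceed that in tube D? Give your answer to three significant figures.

50.0

Step 1: 0.25 mL brought to 1.875 mL → factor 1.875/0.25 = 7.5
Step 2: 5-fold → factor 5
Step 3: 30 μL + 0.57 mL = 600 μL total → factor 600/30 = 20
Step 4: 0.2 mL brought to 0.5 mL → factor 0.5/0.2 = 2.5
Dilution factor to tube B = 37.5; to tube D = 1875
[tube B]/[tube D] = (factor to tube D)/(factor to tube B) = 1875/37.5 = 50.0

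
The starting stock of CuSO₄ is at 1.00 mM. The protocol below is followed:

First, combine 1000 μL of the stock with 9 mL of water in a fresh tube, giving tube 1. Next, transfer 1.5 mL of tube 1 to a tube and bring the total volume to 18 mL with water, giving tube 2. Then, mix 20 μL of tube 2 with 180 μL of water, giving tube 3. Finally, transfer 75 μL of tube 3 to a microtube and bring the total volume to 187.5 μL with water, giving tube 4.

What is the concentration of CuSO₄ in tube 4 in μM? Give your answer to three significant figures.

Step 1: 1000 μL + 9 mL = 10000 μL total → factor 10000/1000 = 10
Step 2: 1.5 mL brought to 18 mL → factor 18/1.5 = 12
Step 3: 20 μL + 180 μL = 200 μL total → factor 200/20 = 10
Step 4: 75 μL brought to 187.5 μL → factor 187.5/75 = 2.5
Overall dilution factor = 10 × 12 × 10 × 2.5 = 3000
Final = 1.00 mM / 3000 = 0.0003333 mM = 0.333 μM

0.333 μM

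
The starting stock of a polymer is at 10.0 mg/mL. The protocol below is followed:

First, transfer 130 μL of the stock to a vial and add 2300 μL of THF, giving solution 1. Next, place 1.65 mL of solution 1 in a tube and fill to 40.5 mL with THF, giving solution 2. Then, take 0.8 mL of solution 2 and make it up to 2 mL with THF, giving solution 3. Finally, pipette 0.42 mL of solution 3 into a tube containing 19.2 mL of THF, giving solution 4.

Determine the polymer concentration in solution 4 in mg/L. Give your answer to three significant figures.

Step 1: 130 μL + 2300 μL = 2430 μL total → factor 2430/130 = 18.692
Step 2: 1.65 mL brought to 40.5 mL → factor 40.5/1.65 = 24.545
Step 3: 0.8 mL brought to 2 mL → factor 2/0.8 = 2.5
Step 4: 0.42 mL + 19.2 mL = 19.62 mL total → factor 19.62/0.42 = 46.714
Overall dilution factor = 18.692 × 24.545 × 2.5 × 46.714 = 53583
Final = 10.0 mg/mL / 53583 = 0.0001866 mg/mL = 0.187 mg/L

0.187 mg/L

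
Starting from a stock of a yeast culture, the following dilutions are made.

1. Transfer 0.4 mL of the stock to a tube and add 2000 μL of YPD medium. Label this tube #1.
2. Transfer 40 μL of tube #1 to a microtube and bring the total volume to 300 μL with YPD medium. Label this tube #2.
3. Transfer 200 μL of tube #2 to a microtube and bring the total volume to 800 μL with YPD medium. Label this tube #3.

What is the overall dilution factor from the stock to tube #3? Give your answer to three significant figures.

Step 1: 0.4 mL + 2000 μL = 2.4 mL total → factor 2.4/0.4 = 6
Step 2: 40 μL brought to 300 μL → factor 300/40 = 7.5
Step 3: 200 μL brought to 800 μL → factor 800/200 = 4
Overall dilution factor = 6 × 7.5 × 4 = 180

180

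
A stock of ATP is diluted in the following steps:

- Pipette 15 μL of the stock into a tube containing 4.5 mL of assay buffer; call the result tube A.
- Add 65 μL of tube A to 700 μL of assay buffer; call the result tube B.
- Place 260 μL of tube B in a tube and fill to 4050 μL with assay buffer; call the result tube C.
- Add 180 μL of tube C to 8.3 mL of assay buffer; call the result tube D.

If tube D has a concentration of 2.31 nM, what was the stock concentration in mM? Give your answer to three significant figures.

6.01 mM

Step 1: 15 μL + 4.5 mL = 4515 μL total → factor 4515/15 = 301
Step 2: 65 μL + 700 μL = 765 μL total → factor 765/65 = 11.769
Step 3: 260 μL brought to 4050 μL → factor 4050/260 = 15.577
Step 4: 180 μL + 8.3 mL = 8480 μL total → factor 8480/180 = 47.111
Overall dilution factor = 301 × 11.769 × 15.577 × 47.111 = 2.5997 × 10^6
Stock = 2.31 nM × 2.5997 × 10^6 = 6.005 × 10^6 nM = 6.01 mM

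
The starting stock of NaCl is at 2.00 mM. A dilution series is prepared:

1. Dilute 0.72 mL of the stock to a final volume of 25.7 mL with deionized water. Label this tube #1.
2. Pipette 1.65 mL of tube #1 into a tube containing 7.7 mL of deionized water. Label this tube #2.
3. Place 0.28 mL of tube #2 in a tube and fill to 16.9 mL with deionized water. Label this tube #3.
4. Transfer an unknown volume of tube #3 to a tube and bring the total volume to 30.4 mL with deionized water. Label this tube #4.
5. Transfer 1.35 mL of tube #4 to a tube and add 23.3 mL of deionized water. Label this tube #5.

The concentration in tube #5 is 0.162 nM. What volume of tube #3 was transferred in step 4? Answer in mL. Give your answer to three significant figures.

0.549 mL

Step 1: 0.72 mL brought to 25.7 mL → factor 25.7/0.72 = 35.694
Step 2: 1.65 mL + 7.7 mL = 9.35 mL total → factor 9.35/1.65 = 5.6667
Step 3: 0.28 mL brought to 16.9 mL → factor 16.9/0.28 = 60.357
Step 4: v brought to 30.4 mL → factor = 30.4 mL/v
Step 5: 1.35 mL + 23.3 mL = 24.65 mL total → factor 24.65/1.35 = 18.259
Product of known-step factors = 2.2292 × 10^5
Overall factor = 2.00 mM / (0.162 nM) = 1.2346 × 10^7
Step-4 factor = 1.2346 × 10^7 / 2.2292 × 10^5 = 55.383
v = 30.4 mL / 55.383 = 0.549 mL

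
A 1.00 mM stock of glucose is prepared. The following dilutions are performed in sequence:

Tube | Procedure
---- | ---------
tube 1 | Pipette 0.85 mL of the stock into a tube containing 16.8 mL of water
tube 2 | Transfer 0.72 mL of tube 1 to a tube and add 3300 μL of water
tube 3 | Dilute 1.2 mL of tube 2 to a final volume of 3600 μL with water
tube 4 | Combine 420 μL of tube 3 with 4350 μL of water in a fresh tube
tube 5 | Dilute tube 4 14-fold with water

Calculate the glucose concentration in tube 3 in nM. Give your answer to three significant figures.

2.88 × 10^3 nM

Step 1: 0.85 mL + 16.8 mL = 17.65 mL total → factor 17.65/0.85 = 20.765
Step 2: 0.72 mL + 3300 μL = 4.02 mL total → factor 4.02/0.72 = 5.5833
Step 3: 1.2 mL brought to 3600 μL → factor 3.6/1.2 = 3
Dilution factor through tube 3 = 20.765 × 5.5833 × 3 = 347.81
[tube 3] = 1.00 mM / 347.81 = 0.002875 mM = 2.88 × 10^3 nM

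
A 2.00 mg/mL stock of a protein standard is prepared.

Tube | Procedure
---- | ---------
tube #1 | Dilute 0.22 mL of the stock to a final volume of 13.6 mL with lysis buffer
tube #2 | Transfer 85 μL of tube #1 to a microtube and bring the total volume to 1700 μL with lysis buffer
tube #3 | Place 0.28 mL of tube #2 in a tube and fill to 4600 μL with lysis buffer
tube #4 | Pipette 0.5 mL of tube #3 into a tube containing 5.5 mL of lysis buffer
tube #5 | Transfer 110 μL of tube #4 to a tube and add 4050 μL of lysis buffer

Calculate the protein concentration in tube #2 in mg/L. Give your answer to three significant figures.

Step 1: 0.22 mL brought to 13.6 mL → factor 13.6/0.22 = 61.818
Step 2: 85 μL brought to 1700 μL → factor 1700/85 = 20
Dilution factor through tube #2 = 61.818 × 20 = 1236.4
[tube #2] = 2.00 mg/mL / 1236.4 = 0.001618 mg/mL = 1.62 mg/L

1.62 mg/L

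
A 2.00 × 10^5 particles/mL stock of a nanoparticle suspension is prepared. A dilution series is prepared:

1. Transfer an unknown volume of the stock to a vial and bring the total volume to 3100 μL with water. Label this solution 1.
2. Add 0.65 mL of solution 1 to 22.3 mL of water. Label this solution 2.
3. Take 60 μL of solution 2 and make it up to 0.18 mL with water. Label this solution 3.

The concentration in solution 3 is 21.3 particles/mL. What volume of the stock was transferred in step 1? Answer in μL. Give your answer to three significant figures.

Step 1: v brought to 3100 μL → factor = 3100 μL/v
Step 2: 0.65 mL + 22.3 mL = 22.95 mL total → factor 22.95/0.65 = 35.308
Step 3: 60 μL brought to 0.18 mL → factor 180/60 = 3
Product of known-step factors = 105.92
Overall factor = 2.00 × 10^5 particles/mL / (21.3 particles/mL) = 9389.7
Step-1 factor = 9389.7 / 105.92 = 88.646
v = 3100 μL / 88.646 = 35.0 μL

35.0 μL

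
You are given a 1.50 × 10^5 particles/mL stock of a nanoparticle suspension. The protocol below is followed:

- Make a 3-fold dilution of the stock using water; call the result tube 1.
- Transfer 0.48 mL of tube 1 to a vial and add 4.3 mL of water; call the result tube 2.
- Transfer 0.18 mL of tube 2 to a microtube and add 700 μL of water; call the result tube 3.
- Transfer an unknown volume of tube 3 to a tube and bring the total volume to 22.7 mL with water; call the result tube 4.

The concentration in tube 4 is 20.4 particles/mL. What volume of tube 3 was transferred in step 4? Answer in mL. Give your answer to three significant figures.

Step 1: 3-fold → factor 3
Step 2: 0.48 mL + 4.3 mL = 4.78 mL total → factor 4.78/0.48 = 9.9583
Step 3: 0.18 mL + 700 μL = 0.88 mL total → factor 0.88/0.18 = 4.8889
Step 4: v brought to 22.7 mL → factor = 22.7 mL/v
Product of known-step factors = 146.06
Overall factor = 1.50 × 10^5 particles/mL / (20.4 particles/mL) = 7352.9
Step-4 factor = 7352.9 / 146.06 = 50.343
v = 22.7 mL / 50.343 = 0.451 mL

0.451 mL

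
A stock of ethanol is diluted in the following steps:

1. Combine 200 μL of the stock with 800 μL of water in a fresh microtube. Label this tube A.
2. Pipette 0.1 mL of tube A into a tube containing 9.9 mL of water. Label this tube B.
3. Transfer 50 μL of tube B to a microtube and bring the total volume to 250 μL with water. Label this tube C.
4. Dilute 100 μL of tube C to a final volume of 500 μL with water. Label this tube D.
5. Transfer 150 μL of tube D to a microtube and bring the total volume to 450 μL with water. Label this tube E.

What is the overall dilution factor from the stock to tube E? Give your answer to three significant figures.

3.75 × 10^4

Step 1: 200 μL + 800 μL = 1000 μL total → factor 1000/200 = 5
Step 2: 0.1 mL + 9.9 mL = 10 mL total → factor 10/0.1 = 100
Step 3: 50 μL brought to 250 μL → factor 250/50 = 5
Step 4: 100 μL brought to 500 μL → factor 500/100 = 5
Step 5: 150 μL brought to 450 μL → factor 450/150 = 3
Overall dilution factor = 5 × 100 × 5 × 5 × 3 = 37500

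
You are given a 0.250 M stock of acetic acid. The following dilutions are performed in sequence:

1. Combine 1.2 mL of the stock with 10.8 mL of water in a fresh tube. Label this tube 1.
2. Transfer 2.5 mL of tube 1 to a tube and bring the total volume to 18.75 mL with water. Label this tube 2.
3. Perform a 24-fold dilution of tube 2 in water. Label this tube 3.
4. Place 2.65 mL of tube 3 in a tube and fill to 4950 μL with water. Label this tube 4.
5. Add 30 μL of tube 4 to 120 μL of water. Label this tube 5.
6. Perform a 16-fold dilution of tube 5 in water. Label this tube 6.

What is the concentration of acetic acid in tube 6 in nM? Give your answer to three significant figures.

Step 1: 1.2 mL + 10.8 mL = 12 mL total → factor 12/1.2 = 10
Step 2: 2.5 mL brought to 18.75 mL → factor 18.75/2.5 = 7.5
Step 3: 24-fold → factor 24
Step 4: 2.65 mL brought to 4950 μL → factor 4.95/2.65 = 1.8679
Step 5: 30 μL + 120 μL = 150 μL total → factor 150/30 = 5
Step 6: 16-fold → factor 16
Overall dilution factor = 10 × 7.5 × 24 × 1.8679 × 5 × 16 = 2.6898 × 10^5
Final = 0.250 M / 2.6898 × 10^5 = 9.294 × 10^-7 M = 929 nM

929 nM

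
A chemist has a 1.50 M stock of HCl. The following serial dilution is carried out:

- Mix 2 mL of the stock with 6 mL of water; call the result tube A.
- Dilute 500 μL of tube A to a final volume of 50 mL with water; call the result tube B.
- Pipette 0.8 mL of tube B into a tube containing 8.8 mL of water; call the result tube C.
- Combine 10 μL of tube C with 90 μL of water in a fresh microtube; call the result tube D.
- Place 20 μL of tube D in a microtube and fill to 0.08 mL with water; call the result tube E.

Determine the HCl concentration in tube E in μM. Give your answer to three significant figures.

7.81 μM

Step 1: 2 mL + 6 mL = 8 mL total → factor 8/2 = 4
Step 2: 500 μL brought to 50 mL → factor 50000/500 = 100
Step 3: 0.8 mL + 8.8 mL = 9.6 mL total → factor 9.6/0.8 = 12
Step 4: 10 μL + 90 μL = 100 μL total → factor 100/10 = 10
Step 5: 20 μL brought to 0.08 mL → factor 80/20 = 4
Overall dilution factor = 4 × 100 × 12 × 10 × 4 = 1.92 × 10^5
Final = 1.50 M / 1.92 × 10^5 = 7.813 × 10^-6 M = 7.81 μM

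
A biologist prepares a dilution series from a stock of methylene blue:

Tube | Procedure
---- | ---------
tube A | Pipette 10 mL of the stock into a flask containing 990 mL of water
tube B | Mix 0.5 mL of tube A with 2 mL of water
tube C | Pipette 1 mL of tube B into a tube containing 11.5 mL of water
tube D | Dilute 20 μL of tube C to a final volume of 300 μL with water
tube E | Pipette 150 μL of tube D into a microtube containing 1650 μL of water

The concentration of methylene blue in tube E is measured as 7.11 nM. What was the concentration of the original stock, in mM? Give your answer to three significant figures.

8.00 mM

Step 1: 10 mL + 990 mL = 1000 mL total → factor 1000/10 = 100
Step 2: 0.5 mL + 2 mL = 2.5 mL total → factor 2.5/0.5 = 5
Step 3: 1 mL + 11.5 mL = 12.5 mL total → factor 12.5/1 = 12.5
Step 4: 20 μL brought to 300 μL → factor 300/20 = 15
Step 5: 150 μL + 1650 μL = 1800 μL total → factor 1800/150 = 12
Overall dilution factor = 100 × 5 × 12.5 × 15 × 12 = 1.125 × 10^6
Stock = 7.11 nM × 1.125 × 10^6 = 7.999 × 10^6 nM = 8.00 mM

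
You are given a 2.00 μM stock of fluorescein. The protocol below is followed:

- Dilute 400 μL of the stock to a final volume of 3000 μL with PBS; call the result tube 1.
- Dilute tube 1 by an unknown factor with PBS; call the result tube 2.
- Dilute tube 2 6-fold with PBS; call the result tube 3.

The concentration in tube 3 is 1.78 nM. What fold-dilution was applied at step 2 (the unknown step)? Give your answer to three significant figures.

Step 1: 400 μL brought to 3000 μL → factor 3000/400 = 7.5
Step 2: unknown factor x
Step 3: 6-fold → factor 6
Product of known-step factors = 45
Overall factor = 2.00 μM / (1.78 nM) = 1123.6
x = 1123.6 / 45 = 25.0

25.0-fold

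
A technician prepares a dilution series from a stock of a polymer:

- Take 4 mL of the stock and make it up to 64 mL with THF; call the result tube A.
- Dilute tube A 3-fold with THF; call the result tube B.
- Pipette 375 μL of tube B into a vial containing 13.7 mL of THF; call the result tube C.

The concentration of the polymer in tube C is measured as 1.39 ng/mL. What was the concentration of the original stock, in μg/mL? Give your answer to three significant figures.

Step 1: 4 mL brought to 64 mL → factor 64/4 = 16
Step 2: 3-fold → factor 3
Step 3: 375 μL + 13.7 mL = 14075 μL total → factor 14075/375 = 37.533
Overall dilution factor = 16 × 3 × 37.533 = 1801.6
Stock = 1.39 ng/mL × 1801.6 = 2504 ng/mL = 2.50 μg/mL

2.50 μg/mL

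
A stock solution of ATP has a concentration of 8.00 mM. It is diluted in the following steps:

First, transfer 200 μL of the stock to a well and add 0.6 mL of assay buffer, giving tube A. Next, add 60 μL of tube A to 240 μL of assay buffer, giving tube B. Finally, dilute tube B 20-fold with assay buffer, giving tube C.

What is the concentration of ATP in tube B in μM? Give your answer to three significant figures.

Step 1: 200 μL + 0.6 mL = 800 μL total → factor 800/200 = 4
Step 2: 60 μL + 240 μL = 300 μL total → factor 300/60 = 5
Dilution factor through tube B = 4 × 5 = 20
[tube B] = 8.00 mM / 20 = 0.4000 mM = 400 μM

400 μM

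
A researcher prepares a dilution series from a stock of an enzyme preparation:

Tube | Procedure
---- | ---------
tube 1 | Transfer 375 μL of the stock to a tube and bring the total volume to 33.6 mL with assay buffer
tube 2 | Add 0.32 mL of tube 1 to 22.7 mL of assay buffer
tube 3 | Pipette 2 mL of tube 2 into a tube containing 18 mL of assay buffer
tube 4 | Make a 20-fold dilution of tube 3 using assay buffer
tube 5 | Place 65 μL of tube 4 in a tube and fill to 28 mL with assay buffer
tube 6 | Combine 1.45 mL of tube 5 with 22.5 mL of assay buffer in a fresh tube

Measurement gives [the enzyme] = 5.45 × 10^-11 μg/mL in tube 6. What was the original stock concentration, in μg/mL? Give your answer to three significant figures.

0.500 μg/mL

Step 1: 375 μL brought to 33.6 mL → factor 33600/375 = 89.6
Step 2: 0.32 mL + 22.7 mL = 23.02 mL total → factor 23.02/0.32 = 71.938
Step 3: 2 mL + 18 mL = 20 mL total → factor 20/2 = 10
Step 4: 20-fold → factor 20
Step 5: 65 μL brought to 28 mL → factor 28000/65 = 430.77
Step 6: 1.45 mL + 22.5 mL = 23.95 mL total → factor 23.95/1.45 = 16.517
Overall dilution factor = 89.6 × 71.938 × 10 × 20 × 430.77 × 16.517 = 9.1722 × 10^9
Stock = 5.45 × 10^-11 μg/mL × 9.1722 × 10^9 = 0.500 μg/mL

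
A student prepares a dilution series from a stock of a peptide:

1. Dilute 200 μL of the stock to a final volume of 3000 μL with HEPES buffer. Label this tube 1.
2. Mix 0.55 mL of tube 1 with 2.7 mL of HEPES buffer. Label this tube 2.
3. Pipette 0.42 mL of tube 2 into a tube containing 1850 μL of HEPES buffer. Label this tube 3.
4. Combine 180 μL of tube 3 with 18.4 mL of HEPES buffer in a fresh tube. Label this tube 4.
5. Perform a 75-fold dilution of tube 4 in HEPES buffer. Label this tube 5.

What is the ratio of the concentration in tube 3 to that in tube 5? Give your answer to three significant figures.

7.74 × 10^3

Step 1: 200 μL brought to 3000 μL → factor 3000/200 = 15
Step 2: 0.55 mL + 2.7 mL = 3.25 mL total → factor 3.25/0.55 = 5.9091
Step 3: 0.42 mL + 1850 μL = 2.27 mL total → factor 2.27/0.42 = 5.4048
Step 4: 180 μL + 18.4 mL = 18580 μL total → factor 18580/180 = 103.22
Step 5: 75-fold → factor 75
Dilution factor to tube 3 = 479.06; to tube 5 = 3.7087 × 10^6
[tube 3]/[tube 5] = (factor to tube 5)/(factor to tube 3) = 3.7087 × 10^6/479.06 = 7.74 × 10^3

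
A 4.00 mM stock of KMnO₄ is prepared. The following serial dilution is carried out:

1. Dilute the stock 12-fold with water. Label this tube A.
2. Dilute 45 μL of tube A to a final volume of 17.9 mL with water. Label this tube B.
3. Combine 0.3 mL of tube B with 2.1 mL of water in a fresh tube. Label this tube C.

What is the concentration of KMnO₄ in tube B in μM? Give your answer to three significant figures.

0.838 μM

Step 1: 12-fold → factor 12
Step 2: 45 μL brought to 17.9 mL → factor 17900/45 = 397.78
Dilution factor through tube B = 12 × 397.78 = 4773.3
[tube B] = 4.00 mM / 4773.3 = 0.0008380 mM = 0.838 μM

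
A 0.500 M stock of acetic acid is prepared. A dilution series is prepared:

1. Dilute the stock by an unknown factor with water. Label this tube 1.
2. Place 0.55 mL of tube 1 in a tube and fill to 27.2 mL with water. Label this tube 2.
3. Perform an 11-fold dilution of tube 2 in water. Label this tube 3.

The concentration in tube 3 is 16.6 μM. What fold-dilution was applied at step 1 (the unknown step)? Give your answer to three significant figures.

55.4-fold

Step 1: unknown factor x
Step 2: 0.55 mL brought to 27.2 mL → factor 27.2/0.55 = 49.455
Step 3: 11-fold → factor 11
Product of known-step factors = 544
Overall factor = 0.500 M / (16.6 μM) = 30120
x = 30120 / 544 = 55.4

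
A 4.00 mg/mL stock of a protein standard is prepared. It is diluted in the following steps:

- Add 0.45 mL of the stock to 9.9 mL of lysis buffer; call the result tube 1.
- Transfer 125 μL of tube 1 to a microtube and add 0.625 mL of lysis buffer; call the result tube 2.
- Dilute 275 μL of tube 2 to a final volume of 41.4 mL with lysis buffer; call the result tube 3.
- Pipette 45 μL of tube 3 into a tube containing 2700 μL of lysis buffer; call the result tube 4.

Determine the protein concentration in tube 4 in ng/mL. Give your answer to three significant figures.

3.16 ng/mL

Step 1: 0.45 mL + 9.9 mL = 10.35 mL total → factor 10.35/0.45 = 23
Step 2: 125 μL + 0.625 mL = 750 μL total → factor 750/125 = 6
Step 3: 275 μL brought to 41.4 mL → factor 41400/275 = 150.55
Step 4: 45 μL + 2700 μL = 2745 μL total → factor 2745/45 = 61
Overall dilution factor = 23 × 6 × 150.55 × 61 = 1.2673 × 10^6
Final = 4.00 mg/mL / 1.2673 × 10^6 = 3.156 × 10^-6 mg/mL = 3.16 ng/mL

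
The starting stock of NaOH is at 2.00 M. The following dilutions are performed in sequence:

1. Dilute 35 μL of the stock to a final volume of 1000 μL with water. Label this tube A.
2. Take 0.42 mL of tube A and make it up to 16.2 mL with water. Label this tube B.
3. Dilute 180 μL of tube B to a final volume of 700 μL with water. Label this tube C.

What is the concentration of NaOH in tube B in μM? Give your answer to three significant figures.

Step 1: 35 μL brought to 1000 μL → factor 1000/35 = 28.571
Step 2: 0.42 mL brought to 16.2 mL → factor 16.2/0.42 = 38.571
Dilution factor through tube B = 28.571 × 38.571 = 1102
[tube B] = 2.00 M / 1102 = 0.001815 M = 1.81 × 10^3 μM

1.81 × 10^3 μM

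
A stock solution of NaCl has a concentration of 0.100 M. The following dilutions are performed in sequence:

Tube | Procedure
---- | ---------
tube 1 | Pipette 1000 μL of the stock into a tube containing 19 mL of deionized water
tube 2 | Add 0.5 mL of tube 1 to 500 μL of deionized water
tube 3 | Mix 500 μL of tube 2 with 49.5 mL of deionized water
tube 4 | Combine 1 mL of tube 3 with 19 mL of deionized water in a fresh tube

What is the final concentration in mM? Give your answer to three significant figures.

0.00125 mM

Step 1: 1000 μL + 19 mL = 20000 μL total → factor 20000/1000 = 20
Step 2: 0.5 mL + 500 μL = 1 mL total → factor 1/0.5 = 2
Step 3: 500 μL + 49.5 mL = 50000 μL total → factor 50000/500 = 100
Step 4: 1 mL + 19 mL = 20 mL total → factor 20/1 = 20
Overall dilution factor = 20 × 2 × 100 × 20 = 80000
Final = 0.100 M / 80000 = 1.250 × 10^-6 M = 0.00125 mM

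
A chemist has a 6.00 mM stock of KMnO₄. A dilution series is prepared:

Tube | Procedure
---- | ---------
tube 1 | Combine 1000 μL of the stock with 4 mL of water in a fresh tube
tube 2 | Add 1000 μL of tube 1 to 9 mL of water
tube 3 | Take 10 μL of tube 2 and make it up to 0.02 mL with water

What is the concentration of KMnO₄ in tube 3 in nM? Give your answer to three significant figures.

6.00 × 10^4 nM

Step 1: 1000 μL + 4 mL = 5000 μL total → factor 5000/1000 = 5
Step 2: 1000 μL + 9 mL = 10000 μL total → factor 10000/1000 = 10
Step 3: 10 μL brought to 0.02 mL → factor 20/10 = 2
Overall dilution factor = 5 × 10 × 2 = 100
Final = 6.00 mM / 100 = 0.06000 mM = 6.00 × 10^4 nM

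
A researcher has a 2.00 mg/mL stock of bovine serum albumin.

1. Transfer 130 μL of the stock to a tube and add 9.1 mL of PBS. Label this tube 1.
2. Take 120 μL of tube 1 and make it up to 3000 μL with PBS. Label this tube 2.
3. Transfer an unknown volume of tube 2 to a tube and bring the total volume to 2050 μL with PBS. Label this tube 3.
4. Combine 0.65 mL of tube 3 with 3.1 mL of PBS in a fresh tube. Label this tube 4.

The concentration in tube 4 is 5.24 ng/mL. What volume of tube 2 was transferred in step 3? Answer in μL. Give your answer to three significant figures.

Step 1: 130 μL + 9.1 mL = 9230 μL total → factor 9230/130 = 71
Step 2: 120 μL brought to 3000 μL → factor 3000/120 = 25
Step 3: v brought to 2050 μL → factor = 2050 μL/v
Step 4: 0.65 mL + 3.1 mL = 3.75 mL total → factor 3.75/0.65 = 5.7692
Product of known-step factors = 10240
Overall factor = 2.00 mg/mL / (5.24 ng/mL) = 3.8168 × 10^5
Step-3 factor = 3.8168 × 10^5 / 10240 = 37.272
v = 2050 μL / 37.272 = 55.0 μL

55.0 μL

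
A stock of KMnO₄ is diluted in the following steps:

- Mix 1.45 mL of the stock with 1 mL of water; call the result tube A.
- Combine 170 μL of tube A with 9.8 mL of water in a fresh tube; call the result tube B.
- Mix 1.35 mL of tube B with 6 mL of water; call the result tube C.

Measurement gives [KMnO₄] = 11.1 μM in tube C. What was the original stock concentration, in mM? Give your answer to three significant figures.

Step 1: 1.45 mL + 1 mL = 2.45 mL total → factor 2.45/1.45 = 1.6897
Step 2: 170 μL + 9.8 mL = 9970 μL total → factor 9970/170 = 58.647
Step 3: 1.35 mL + 6 mL = 7.35 mL total → factor 7.35/1.35 = 5.4444
Overall dilution factor = 1.6897 × 58.647 × 5.4444 = 539.51
Stock = 11.1 μM × 539.51 = 5989 μM = 5.99 mM

5.99 mM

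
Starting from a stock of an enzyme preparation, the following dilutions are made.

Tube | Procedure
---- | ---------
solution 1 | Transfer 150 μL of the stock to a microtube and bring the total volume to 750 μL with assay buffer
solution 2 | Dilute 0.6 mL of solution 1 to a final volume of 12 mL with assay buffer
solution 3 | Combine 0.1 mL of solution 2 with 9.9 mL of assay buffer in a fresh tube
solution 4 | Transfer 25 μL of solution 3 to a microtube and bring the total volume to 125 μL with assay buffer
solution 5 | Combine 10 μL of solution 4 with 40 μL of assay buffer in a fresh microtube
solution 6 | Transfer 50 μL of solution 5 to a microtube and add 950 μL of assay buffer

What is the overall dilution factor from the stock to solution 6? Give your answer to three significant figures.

Step 1: 150 μL brought to 750 μL → factor 750/150 = 5
Step 2: 0.6 mL brought to 12 mL → factor 12/0.6 = 20
Step 3: 0.1 mL + 9.9 mL = 10 mL total → factor 10/0.1 = 100
Step 4: 25 μL brought to 125 μL → factor 125/25 = 5
Step 5: 10 μL + 40 μL = 50 μL total → factor 50/10 = 5
Step 6: 50 μL + 950 μL = 1000 μL total → factor 1000/50 = 20
Overall dilution factor = 5 × 20 × 100 × 5 × 5 × 20 = 5 × 10^6

5.00 × 10^6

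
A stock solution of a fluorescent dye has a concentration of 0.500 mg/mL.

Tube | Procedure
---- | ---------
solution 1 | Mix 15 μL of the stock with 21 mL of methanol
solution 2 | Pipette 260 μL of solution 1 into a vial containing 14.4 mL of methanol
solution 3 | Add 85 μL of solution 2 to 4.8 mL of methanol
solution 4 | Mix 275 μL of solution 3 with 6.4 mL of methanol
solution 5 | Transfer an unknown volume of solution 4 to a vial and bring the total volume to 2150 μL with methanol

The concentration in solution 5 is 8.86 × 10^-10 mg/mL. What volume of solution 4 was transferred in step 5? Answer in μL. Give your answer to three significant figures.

Step 1: 15 μL + 21 mL = 21015 μL total → factor 21015/15 = 1401
Step 2: 260 μL + 14.4 mL = 14660 μL total → factor 14660/260 = 56.385
Step 3: 85 μL + 4.8 mL = 4885 μL total → factor 4885/85 = 57.471
Step 4: 275 μL + 6.4 mL = 6675 μL total → factor 6675/275 = 24.273
Step 5: v brought to 2150 μL → factor = 2150 μL/v
Product of known-step factors = 1.102 × 10^8
Overall factor = 0.500 mg/mL / (8.86 × 10^-10 mg/mL) = 5.6433 × 10^8
Step-5 factor = 5.6433 × 10^8 / 1.102 × 10^8 = 5.1212
v = 2150 μL / 5.1212 = 420 μL

420 μL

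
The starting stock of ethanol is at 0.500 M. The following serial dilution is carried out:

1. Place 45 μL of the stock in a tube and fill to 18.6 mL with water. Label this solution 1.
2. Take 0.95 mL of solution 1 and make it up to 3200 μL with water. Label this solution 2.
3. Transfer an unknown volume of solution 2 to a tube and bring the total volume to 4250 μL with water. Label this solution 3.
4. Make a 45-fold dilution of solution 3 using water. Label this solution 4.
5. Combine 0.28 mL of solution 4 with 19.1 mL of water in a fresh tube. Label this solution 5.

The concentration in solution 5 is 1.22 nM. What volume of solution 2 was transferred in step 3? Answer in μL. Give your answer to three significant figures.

Step 1: 45 μL brought to 18.6 mL → factor 18600/45 = 413.33
Step 2: 0.95 mL brought to 3200 μL → factor 3.2/0.95 = 3.3684
Step 3: v brought to 4250 μL → factor = 4250 μL/v
Step 4: 45-fold → factor 45
Step 5: 0.28 mL + 19.1 mL = 19.38 mL total → factor 19.38/0.28 = 69.214
Product of known-step factors = 4.3365 × 10^6
Overall factor = 0.500 M / (1.22 nM) = 4.0984 × 10^8
Step-3 factor = 4.0984 × 10^8 / 4.3365 × 10^6 = 94.509
v = 4250 μL / 94.509 = 45.0 μL

45.0 μL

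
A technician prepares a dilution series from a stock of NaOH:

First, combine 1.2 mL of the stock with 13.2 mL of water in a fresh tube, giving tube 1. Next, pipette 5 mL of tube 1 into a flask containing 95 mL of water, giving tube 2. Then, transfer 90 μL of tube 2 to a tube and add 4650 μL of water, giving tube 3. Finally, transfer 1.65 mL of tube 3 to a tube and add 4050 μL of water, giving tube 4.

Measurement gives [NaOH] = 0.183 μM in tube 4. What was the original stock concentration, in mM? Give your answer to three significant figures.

7.99 mM

Step 1: 1.2 mL + 13.2 mL = 14.4 mL total → factor 14.4/1.2 = 12
Step 2: 5 mL + 95 mL = 100 mL total → factor 100/5 = 20
Step 3: 90 μL + 4650 μL = 4740 μL total → factor 4740/90 = 52.667
Step 4: 1.65 mL + 4050 μL = 5.7 mL total → factor 5.7/1.65 = 3.4545
Overall dilution factor = 12 × 20 × 52.667 × 3.4545 = 43665
Stock = 0.183 μM × 43665 = 7991 μM = 7.99 mM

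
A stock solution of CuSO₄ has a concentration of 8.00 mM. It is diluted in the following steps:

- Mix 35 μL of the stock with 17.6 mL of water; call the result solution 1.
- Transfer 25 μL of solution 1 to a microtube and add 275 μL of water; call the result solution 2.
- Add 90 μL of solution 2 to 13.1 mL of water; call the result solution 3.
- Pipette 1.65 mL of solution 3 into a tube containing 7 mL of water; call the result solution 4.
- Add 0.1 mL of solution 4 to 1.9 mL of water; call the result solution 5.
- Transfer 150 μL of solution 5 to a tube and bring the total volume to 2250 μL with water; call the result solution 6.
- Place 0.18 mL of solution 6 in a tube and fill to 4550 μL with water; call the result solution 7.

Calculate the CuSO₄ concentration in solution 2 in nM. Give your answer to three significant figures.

Step 1: 35 μL + 17.6 mL = 17635 μL total → factor 17635/35 = 503.86
Step 2: 25 μL + 275 μL = 300 μL total → factor 300/25 = 12
Dilution factor through solution 2 = 503.86 × 12 = 6046.3
[solution 2] = 8.00 mM / 6046.3 = 0.001323 mM = 1.32 × 10^3 nM

1.32 × 10^3 nM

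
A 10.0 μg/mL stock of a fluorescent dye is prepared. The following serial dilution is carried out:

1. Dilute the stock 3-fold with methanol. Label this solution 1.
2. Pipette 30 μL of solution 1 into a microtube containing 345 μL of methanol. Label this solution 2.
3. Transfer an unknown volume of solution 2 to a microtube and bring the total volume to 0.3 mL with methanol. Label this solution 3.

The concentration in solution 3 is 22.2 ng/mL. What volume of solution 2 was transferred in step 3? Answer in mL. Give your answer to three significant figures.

0.0250 mL

Step 1: 3-fold → factor 3
Step 2: 30 μL + 345 μL = 375 μL total → factor 375/30 = 12.5
Step 3: v brought to 0.3 mL → factor = 0.3 mL/v
Product of known-step factors = 37.5
Overall factor = 10.0 μg/mL / (22.2 ng/mL) = 450.45
Step-3 factor = 450.45 / 37.5 = 12.012
v = 0.3 mL / 12.012 = 0.0250 mL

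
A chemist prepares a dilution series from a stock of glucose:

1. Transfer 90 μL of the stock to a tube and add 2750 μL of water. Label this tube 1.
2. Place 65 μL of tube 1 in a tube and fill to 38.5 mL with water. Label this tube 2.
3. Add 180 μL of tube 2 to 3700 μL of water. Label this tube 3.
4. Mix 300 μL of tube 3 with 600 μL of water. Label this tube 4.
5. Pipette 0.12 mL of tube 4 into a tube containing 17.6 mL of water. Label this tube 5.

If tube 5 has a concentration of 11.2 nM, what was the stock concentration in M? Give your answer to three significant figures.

Step 1: 90 μL + 2750 μL = 2840 μL total → factor 2840/90 = 31.556
Step 2: 65 μL brought to 38.5 mL → factor 38500/65 = 592.31
Step 3: 180 μL + 3700 μL = 3880 μL total → factor 3880/180 = 21.556
Step 4: 300 μL + 600 μL = 900 μL total → factor 900/300 = 3
Step 5: 0.12 mL + 17.6 mL = 17.72 mL total → factor 17.72/0.12 = 147.67
Overall dilution factor = 31.556 × 592.31 × 21.556 × 3 × 147.67 = 1.7848 × 10^8
Stock = 11.2 nM × 1.7848 × 10^8 = 1.999 × 10^9 nM = 2.00 M

2.00 M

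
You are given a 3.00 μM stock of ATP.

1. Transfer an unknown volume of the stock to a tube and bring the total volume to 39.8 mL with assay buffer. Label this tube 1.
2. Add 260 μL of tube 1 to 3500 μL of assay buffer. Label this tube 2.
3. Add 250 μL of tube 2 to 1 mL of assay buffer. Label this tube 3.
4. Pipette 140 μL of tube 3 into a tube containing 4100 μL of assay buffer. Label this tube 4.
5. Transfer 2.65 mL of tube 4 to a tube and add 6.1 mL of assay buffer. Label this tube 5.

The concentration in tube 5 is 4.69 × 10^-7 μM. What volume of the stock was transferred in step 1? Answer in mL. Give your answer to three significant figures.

0.0450 mL

Step 1: v brought to 39.8 mL → factor = 39.8 mL/v
Step 2: 260 μL + 3500 μL = 3760 μL total → factor 3760/260 = 14.462
Step 3: 250 μL + 1 mL = 1250 μL total → factor 1250/250 = 5
Step 4: 140 μL + 4100 μL = 4240 μL total → factor 4240/140 = 30.286
Step 5: 2.65 mL + 6.1 mL = 8.75 mL total → factor 8.75/2.65 = 3.3019
Product of known-step factors = 7230.8
Overall factor = 3.00 μM / (4.69 × 10^-7 μM) = 6.3966 × 10^6
Step-1 factor = 6.3966 × 10^6 / 7230.8 = 884.63
v = 39.8 mL / 884.63 = 0.0450 mL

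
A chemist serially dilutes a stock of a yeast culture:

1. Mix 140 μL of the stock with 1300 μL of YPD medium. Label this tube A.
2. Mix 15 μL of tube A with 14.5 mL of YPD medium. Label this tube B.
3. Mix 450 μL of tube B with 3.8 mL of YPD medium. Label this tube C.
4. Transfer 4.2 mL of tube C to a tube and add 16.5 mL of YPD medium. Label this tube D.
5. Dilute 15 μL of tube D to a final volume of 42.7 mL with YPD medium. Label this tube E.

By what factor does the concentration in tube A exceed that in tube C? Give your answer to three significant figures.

9.14 × 10^3

Step 1: 140 μL + 1300 μL = 1440 μL total → factor 1440/140 = 10.286
Step 2: 15 μL + 14.5 mL = 14515 μL total → factor 14515/15 = 967.67
Step 3: 450 μL + 3.8 mL = 4250 μL total → factor 4250/450 = 9.4444
Dilution factor to tube A = 10.286; to tube C = 94002
[tube A]/[tube C] = (factor to tube C)/(factor to tube A) = 94002/10.286 = 9.14 × 10^3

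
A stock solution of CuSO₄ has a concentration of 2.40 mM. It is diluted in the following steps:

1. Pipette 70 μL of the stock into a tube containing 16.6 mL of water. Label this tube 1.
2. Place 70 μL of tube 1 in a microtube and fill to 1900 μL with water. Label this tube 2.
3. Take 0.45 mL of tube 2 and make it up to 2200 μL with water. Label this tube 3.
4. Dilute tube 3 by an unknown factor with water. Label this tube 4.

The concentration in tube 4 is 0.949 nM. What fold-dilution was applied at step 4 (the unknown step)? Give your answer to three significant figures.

Step 1: 70 μL + 16.6 mL = 16670 μL total → factor 16670/70 = 238.14
Step 2: 70 μL brought to 1900 μL → factor 1900/70 = 27.143
Step 3: 0.45 mL brought to 2200 μL → factor 2.2/0.45 = 4.8889
Step 4: unknown factor x
Product of known-step factors = 31601
Overall factor = 2.40 mM / (0.949 nM) = 2.529 × 10^6
x = 2.529 × 10^6 / 31601 = 80.0

80.0-fold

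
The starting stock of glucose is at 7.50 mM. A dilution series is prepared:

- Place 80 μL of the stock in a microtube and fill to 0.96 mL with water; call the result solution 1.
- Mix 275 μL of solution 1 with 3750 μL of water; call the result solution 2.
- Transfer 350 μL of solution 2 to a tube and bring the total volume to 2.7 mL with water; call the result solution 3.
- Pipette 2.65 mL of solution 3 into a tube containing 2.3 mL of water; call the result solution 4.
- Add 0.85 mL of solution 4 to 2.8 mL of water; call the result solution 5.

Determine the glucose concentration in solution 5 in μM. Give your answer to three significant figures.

0.690 μM

Step 1: 80 μL brought to 0.96 mL → factor 960/80 = 12
Step 2: 275 μL + 3750 μL = 4025 μL total → factor 4025/275 = 14.636
Step 3: 350 μL brought to 2.7 mL → factor 2700/350 = 7.7143
Step 4: 2.65 mL + 2.3 mL = 4.95 mL total → factor 4.95/2.65 = 1.8679
Step 5: 0.85 mL + 2.8 mL = 3.65 mL total → factor 3.65/0.85 = 4.2941
Overall dilution factor = 12 × 14.636 × 7.7143 × 1.8679 × 4.2941 = 10868
Final = 7.50 mM / 10868 = 0.0006901 mM = 0.690 μM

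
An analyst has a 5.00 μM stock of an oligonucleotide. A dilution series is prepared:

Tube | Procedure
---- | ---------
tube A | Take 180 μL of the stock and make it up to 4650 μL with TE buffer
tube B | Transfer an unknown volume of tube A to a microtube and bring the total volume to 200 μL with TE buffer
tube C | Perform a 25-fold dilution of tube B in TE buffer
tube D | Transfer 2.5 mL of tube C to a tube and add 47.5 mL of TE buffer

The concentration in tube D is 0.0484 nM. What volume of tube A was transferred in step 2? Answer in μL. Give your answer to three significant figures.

Step 1: 180 μL brought to 4650 μL → factor 4650/180 = 25.833
Step 2: v brought to 200 μL → factor = 200 μL/v
Step 3: 25-fold → factor 25
Step 4: 2.5 mL + 47.5 mL = 50 mL total → factor 50/2.5 = 20
Product of known-step factors = 12917
Overall factor = 5.00 μM / (0.0484 nM) = 1.0331 × 10^5
Step-2 factor = 1.0331 × 10^5 / 12917 = 7.9979
v = 200 μL / 7.9979 = 25.0 μL

25.0 μL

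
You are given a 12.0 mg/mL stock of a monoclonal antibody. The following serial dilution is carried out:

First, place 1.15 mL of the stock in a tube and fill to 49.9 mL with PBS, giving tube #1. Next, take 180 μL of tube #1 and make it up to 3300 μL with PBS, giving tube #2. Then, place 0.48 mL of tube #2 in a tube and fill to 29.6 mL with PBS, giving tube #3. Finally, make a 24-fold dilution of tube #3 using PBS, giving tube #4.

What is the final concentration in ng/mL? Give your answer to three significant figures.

10.2 ng/mL

Step 1: 1.15 mL brought to 49.9 mL → factor 49.9/1.15 = 43.391
Step 2: 180 μL brought to 3300 μL → factor 3300/180 = 18.333
Step 3: 0.48 mL brought to 29.6 mL → factor 29.6/0.48 = 61.667
Step 4: 24-fold → factor 24
Overall dilution factor = 43.391 × 18.333 × 61.667 × 24 = 1.1774 × 10^6
Final = 12.0 mg/mL / 1.1774 × 10^6 = 1.019 × 10^-5 mg/mL = 10.2 ng/mL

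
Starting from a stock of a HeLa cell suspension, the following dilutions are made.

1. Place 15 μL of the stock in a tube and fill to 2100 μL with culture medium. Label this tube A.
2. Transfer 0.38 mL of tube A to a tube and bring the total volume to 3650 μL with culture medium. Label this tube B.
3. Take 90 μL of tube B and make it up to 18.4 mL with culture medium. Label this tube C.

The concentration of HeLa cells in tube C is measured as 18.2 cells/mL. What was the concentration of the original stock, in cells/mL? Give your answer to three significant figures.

Step 1: 15 μL brought to 2100 μL → factor 2100/15 = 140
Step 2: 0.38 mL brought to 3650 μL → factor 3.65/0.38 = 9.6053
Step 3: 90 μL brought to 18.4 mL → factor 18400/90 = 204.44
Overall dilution factor = 140 × 9.6053 × 204.44 = 2.7492 × 10^5
Stock = 18.2 cells/mL × 2.7492 × 10^5 = 5.00 × 10^6 cells/mL

5.00 × 10^6 cells/mL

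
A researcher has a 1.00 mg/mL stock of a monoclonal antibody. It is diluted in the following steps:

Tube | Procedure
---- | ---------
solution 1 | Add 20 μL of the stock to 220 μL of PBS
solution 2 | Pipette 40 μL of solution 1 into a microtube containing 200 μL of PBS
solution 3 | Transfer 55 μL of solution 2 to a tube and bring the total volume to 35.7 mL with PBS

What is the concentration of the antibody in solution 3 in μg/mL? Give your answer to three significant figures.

Step 1: 20 μL + 220 μL = 240 μL total → factor 240/20 = 12
Step 2: 40 μL + 200 μL = 240 μL total → factor 240/40 = 6
Step 3: 55 μL brought to 35.7 mL → factor 35700/55 = 649.09
Overall dilution factor = 12 × 6 × 649.09 = 46735
Final = 1.00 mg/mL / 46735 = 2.140 × 10^-5 mg/mL = 0.0214 μg/mL

0.0214 μg/mL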